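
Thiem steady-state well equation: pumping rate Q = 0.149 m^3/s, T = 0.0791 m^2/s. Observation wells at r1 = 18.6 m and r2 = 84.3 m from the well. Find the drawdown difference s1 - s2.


Thiem equation: s1 - s2 = Q/(2*pi*T) * ln(r2/r1).
ln(r2/r1) = ln(84.3/18.6) = 1.5112.
Q/(2*pi*T) = 0.149 / (2*pi*0.0791) = 0.149 / 0.497 = 0.2998.
s1 - s2 = 0.2998 * 1.5112 = 0.4531 m.

0.4531


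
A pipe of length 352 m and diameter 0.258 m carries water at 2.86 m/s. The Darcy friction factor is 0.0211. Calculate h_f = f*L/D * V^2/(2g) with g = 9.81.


Darcy-Weisbach equation: h_f = f * (L/D) * V^2/(2g).
f * L/D = 0.0211 * 352/0.258 = 28.7876.
V^2/(2g) = 2.86^2 / (2*9.81) = 8.1796 / 19.62 = 0.4169 m.
h_f = 28.7876 * 0.4169 = 12.002 m.

12.002


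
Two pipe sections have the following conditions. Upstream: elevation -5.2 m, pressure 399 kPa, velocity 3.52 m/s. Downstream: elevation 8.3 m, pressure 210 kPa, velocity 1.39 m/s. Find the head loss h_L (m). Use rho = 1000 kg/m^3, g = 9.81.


Total head at each section: H = z + p/(rho*g) + V^2/(2g).
H1 = -5.2 + 399*1000/(1000*9.81) + 3.52^2/(2*9.81)
   = -5.2 + 40.673 + 0.6315
   = 36.104 m.
H2 = 8.3 + 210*1000/(1000*9.81) + 1.39^2/(2*9.81)
   = 8.3 + 21.407 + 0.0985
   = 29.805 m.
h_L = H1 - H2 = 36.104 - 29.805 = 6.299 m.

6.299


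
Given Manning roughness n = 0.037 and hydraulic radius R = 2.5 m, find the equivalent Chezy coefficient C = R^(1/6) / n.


The Chezy coefficient relates to Manning's n through C = R^(1/6) / n.
R^(1/6) = 2.5^(1/6) = 1.164993.
C = 1.164993 / 0.037 = 31.49 m^(1/2)/s.

31.49


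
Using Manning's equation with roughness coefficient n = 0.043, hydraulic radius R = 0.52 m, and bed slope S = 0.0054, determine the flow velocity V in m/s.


Manning's equation gives V = (1/n) * R^(2/3) * S^(1/2).
First, compute R^(2/3) = 0.52^(2/3) = 0.6466.
Next, S^(1/2) = 0.0054^(1/2) = 0.073485.
Then 1/n = 1/0.043 = 23.26.
V = 23.26 * 0.6466 * 0.073485 = 1.1051 m/s.

1.1051


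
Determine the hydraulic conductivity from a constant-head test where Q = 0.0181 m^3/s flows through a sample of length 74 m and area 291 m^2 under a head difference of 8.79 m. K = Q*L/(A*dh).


From K = Q*L / (A*dh):
Numerator: Q*L = 0.0181 * 74 = 1.3394.
Denominator: A*dh = 291 * 8.79 = 2557.89.
K = 1.3394 / 2557.89 = 0.000524 m/s.

0.000524


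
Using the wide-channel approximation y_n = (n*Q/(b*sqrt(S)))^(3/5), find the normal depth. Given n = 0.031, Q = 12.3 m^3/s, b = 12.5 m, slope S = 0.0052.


We use the wide-channel approximation y_n = (n*Q/(b*sqrt(S)))^(3/5).
sqrt(S) = sqrt(0.0052) = 0.072111.
Numerator: n*Q = 0.031 * 12.3 = 0.3813.
Denominator: b*sqrt(S) = 12.5 * 0.072111 = 0.901387.
arg = 0.423.
y_n = 0.423^(3/5) = 0.5968 m.

0.5968


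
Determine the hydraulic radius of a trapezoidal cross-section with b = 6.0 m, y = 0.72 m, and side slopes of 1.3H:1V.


For a trapezoidal section with side slope z:
A = (b + z*y)*y = (6.0 + 1.3*0.72)*0.72 = 4.994 m^2.
P = b + 2*y*sqrt(1 + z^2) = 6.0 + 2*0.72*sqrt(1 + 1.3^2) = 8.362 m.
R = A/P = 4.994 / 8.362 = 0.5972 m.

0.5972


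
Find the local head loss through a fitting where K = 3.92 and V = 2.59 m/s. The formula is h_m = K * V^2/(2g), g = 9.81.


Minor loss formula: h_m = K * V^2/(2g).
V^2 = 2.59^2 = 6.7081.
V^2/(2g) = 6.7081 / 19.62 = 0.3419 m.
h_m = 3.92 * 0.3419 = 1.3403 m.

1.3403


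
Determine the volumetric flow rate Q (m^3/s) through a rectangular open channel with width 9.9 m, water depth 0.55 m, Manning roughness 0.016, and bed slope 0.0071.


For a rectangular channel, the cross-sectional area A = b * y = 9.9 * 0.55 = 5.45 m^2.
The wetted perimeter P = b + 2y = 9.9 + 2*0.55 = 11.0 m.
Hydraulic radius R = A/P = 5.45/11.0 = 0.495 m.
Velocity V = (1/n)*R^(2/3)*S^(1/2) = (1/0.016)*0.495^(2/3)*0.0071^(1/2) = 3.2954 m/s.
Discharge Q = A * V = 5.45 * 3.2954 = 17.944 m^3/s.

17.944


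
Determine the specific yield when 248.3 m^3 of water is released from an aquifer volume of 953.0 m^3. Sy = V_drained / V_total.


Specific yield Sy = Volume drained / Total volume.
Sy = 248.3 / 953.0
   = 0.2605.

0.2605


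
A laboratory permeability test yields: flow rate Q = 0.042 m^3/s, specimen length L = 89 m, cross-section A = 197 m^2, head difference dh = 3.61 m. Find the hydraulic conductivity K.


From K = Q*L / (A*dh):
Numerator: Q*L = 0.042 * 89 = 3.738.
Denominator: A*dh = 197 * 3.61 = 711.17.
K = 3.738 / 711.17 = 0.005256 m/s.

0.005256


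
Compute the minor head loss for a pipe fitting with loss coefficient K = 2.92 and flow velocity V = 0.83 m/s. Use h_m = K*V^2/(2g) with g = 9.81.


Minor loss formula: h_m = K * V^2/(2g).
V^2 = 0.83^2 = 0.6889.
V^2/(2g) = 0.6889 / 19.62 = 0.0351 m.
h_m = 2.92 * 0.0351 = 0.1025 m.

0.1025


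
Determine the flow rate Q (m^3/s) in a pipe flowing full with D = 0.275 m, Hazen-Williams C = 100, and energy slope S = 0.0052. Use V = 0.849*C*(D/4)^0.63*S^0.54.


For a full circular pipe, R = D/4 = 0.275/4 = 0.0688 m.
V = 0.849 * 100 * 0.0688^0.63 * 0.0052^0.54
  = 0.849 * 100 * 0.185132 * 0.058431
  = 0.9184 m/s.
Pipe area A = pi*D^2/4 = pi*0.275^2/4 = 0.0594 m^2.
Q = A * V = 0.0594 * 0.9184 = 0.0545 m^3/s.

0.0545


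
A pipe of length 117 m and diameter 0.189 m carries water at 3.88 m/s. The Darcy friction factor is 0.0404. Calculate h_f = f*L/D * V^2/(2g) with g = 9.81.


Darcy-Weisbach equation: h_f = f * (L/D) * V^2/(2g).
f * L/D = 0.0404 * 117/0.189 = 25.0095.
V^2/(2g) = 3.88^2 / (2*9.81) = 15.0544 / 19.62 = 0.7673 m.
h_f = 25.0095 * 0.7673 = 19.19 m.

19.19


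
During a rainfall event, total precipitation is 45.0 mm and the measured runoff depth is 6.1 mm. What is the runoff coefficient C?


The runoff coefficient C = runoff depth / rainfall depth.
C = 6.1 / 45.0
  = 0.1356.

0.1356


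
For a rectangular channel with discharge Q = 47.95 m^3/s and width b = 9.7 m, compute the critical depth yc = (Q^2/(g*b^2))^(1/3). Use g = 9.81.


Using yc = (Q^2 / (g * b^2))^(1/3):
Q^2 = 47.95^2 = 2299.2.
g * b^2 = 9.81 * 9.7^2 = 9.81 * 94.09 = 923.02.
Q^2 / (g*b^2) = 2299.2 / 923.02 = 2.491.
yc = 2.491^(1/3) = 1.3556 m.

1.3556


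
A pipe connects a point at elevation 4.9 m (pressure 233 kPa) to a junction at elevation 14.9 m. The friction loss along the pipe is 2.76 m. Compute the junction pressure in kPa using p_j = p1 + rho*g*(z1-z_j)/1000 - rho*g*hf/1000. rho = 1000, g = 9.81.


Junction pressure: p_j = p1 + rho*g*(z1 - z_j)/1000 - rho*g*hf/1000.
Elevation term = 1000*9.81*(4.9 - 14.9)/1000 = -98.1 kPa.
Friction term = 1000*9.81*2.76/1000 = 27.076 kPa.
p_j = 233 + -98.1 - 27.076 = 107.82 kPa.

107.82


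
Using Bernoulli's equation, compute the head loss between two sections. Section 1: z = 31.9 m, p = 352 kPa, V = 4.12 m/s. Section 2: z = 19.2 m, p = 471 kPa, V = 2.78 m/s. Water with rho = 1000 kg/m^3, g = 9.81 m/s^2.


Total head at each section: H = z + p/(rho*g) + V^2/(2g).
H1 = 31.9 + 352*1000/(1000*9.81) + 4.12^2/(2*9.81)
   = 31.9 + 35.882 + 0.8652
   = 68.647 m.
H2 = 19.2 + 471*1000/(1000*9.81) + 2.78^2/(2*9.81)
   = 19.2 + 48.012 + 0.3939
   = 67.606 m.
h_L = H1 - H2 = 68.647 - 67.606 = 1.041 m.

1.041


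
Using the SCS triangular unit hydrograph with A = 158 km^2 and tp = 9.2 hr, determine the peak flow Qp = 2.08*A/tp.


SCS formula: Qp = 2.08 * A / tp.
Qp = 2.08 * 158 / 9.2
   = 328.64 / 9.2
   = 35.72 m^3/s per cm.

35.72


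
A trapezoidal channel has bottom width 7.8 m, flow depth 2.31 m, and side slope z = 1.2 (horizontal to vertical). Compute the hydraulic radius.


For a trapezoidal section with side slope z:
A = (b + z*y)*y = (7.8 + 1.2*2.31)*2.31 = 24.421 m^2.
P = b + 2*y*sqrt(1 + z^2) = 7.8 + 2*2.31*sqrt(1 + 1.2^2) = 15.017 m.
R = A/P = 24.421 / 15.017 = 1.6263 m.

1.6263


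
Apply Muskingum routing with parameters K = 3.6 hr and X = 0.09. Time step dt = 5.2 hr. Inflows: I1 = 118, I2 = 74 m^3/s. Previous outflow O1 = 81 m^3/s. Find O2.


Muskingum coefficients:
denom = 2*K*(1-X) + dt = 2*3.6*(1-0.09) + 5.2 = 11.752.
C0 = (dt - 2*K*X)/denom = (5.2 - 2*3.6*0.09)/11.752 = 0.3873.
C1 = (dt + 2*K*X)/denom = (5.2 + 2*3.6*0.09)/11.752 = 0.4976.
C2 = (2*K*(1-X) - dt)/denom = 0.115.
O2 = C0*I2 + C1*I1 + C2*O1
   = 0.3873*74 + 0.4976*118 + 0.115*81
   = 96.7 m^3/s.

96.7


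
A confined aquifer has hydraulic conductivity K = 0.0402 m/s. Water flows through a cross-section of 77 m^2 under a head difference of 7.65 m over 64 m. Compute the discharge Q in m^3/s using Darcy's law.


Darcy's law: Q = K * A * i, where i = dh/L.
Hydraulic gradient i = 7.65 / 64 = 0.119531.
Q = 0.0402 * 77 * 0.119531
  = 0.37 m^3/s.

0.37


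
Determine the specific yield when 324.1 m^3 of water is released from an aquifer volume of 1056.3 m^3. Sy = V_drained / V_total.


Specific yield Sy = Volume drained / Total volume.
Sy = 324.1 / 1056.3
   = 0.3068.

0.3068


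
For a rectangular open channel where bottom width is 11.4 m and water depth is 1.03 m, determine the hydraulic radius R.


For a rectangular section:
Flow area A = b * y = 11.4 * 1.03 = 11.74 m^2.
Wetted perimeter P = b + 2y = 11.4 + 2*1.03 = 13.46 m.
Hydraulic radius R = A/P = 11.74 / 13.46 = 0.8724 m.

0.8724


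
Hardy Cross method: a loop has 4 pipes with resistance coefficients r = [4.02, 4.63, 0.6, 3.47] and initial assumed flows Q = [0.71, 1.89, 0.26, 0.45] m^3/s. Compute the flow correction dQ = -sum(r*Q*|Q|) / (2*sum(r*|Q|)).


Numerator terms (r*Q*|Q|): 4.02*0.71*|0.71| = 2.0265; 4.63*1.89*|1.89| = 16.5388; 0.6*0.26*|0.26| = 0.0406; 3.47*0.45*|0.45| = 0.7027.
Sum of numerator = 19.3085.
Denominator terms (r*|Q|): 4.02*|0.71| = 2.8542; 4.63*|1.89| = 8.7507; 0.6*|0.26| = 0.156; 3.47*|0.45| = 1.5615.
2 * sum of denominator = 2 * 13.3224 = 26.6448.
dQ = -19.3085 / 26.6448 = -0.7247 m^3/s.

-0.7247


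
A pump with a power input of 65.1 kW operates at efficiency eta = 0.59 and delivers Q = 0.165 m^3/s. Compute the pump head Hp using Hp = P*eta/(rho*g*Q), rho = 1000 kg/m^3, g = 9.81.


Pump head formula: Hp = P * eta / (rho * g * Q).
Numerator: P * eta = 65.1 * 1000 * 0.59 = 38409.0 W.
Denominator: rho * g * Q = 1000 * 9.81 * 0.165 = 1618.65.
Hp = 38409.0 / 1618.65 = 23.73 m.

23.73


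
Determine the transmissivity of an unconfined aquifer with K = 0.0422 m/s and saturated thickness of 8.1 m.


Transmissivity is defined as T = K * h.
T = 0.0422 * 8.1
  = 0.3418 m^2/s.

0.3418


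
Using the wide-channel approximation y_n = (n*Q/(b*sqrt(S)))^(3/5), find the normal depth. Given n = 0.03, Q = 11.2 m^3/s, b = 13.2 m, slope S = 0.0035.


We use the wide-channel approximation y_n = (n*Q/(b*sqrt(S)))^(3/5).
sqrt(S) = sqrt(0.0035) = 0.059161.
Numerator: n*Q = 0.03 * 11.2 = 0.336.
Denominator: b*sqrt(S) = 13.2 * 0.059161 = 0.780925.
arg = 0.4303.
y_n = 0.4303^(3/5) = 0.6029 m.

0.6029


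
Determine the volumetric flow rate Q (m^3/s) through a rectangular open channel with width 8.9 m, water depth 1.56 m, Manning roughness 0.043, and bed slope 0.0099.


For a rectangular channel, the cross-sectional area A = b * y = 8.9 * 1.56 = 13.88 m^2.
The wetted perimeter P = b + 2y = 8.9 + 2*1.56 = 12.02 m.
Hydraulic radius R = A/P = 13.88/12.02 = 1.1551 m.
Velocity V = (1/n)*R^(2/3)*S^(1/2) = (1/0.043)*1.1551^(2/3)*0.0099^(1/2) = 2.5474 m/s.
Discharge Q = A * V = 13.88 * 2.5474 = 35.367 m^3/s.

35.367


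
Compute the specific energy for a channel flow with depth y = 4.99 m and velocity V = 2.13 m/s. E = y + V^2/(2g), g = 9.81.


Specific energy E = y + V^2/(2g).
Velocity head = V^2/(2g) = 2.13^2 / (2*9.81) = 4.5369 / 19.62 = 0.2312 m.
E = 4.99 + 0.2312 = 5.2212 m.

5.2212


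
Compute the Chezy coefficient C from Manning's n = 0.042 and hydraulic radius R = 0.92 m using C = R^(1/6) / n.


The Chezy coefficient relates to Manning's n through C = R^(1/6) / n.
R^(1/6) = 0.92^(1/6) = 0.986199.
C = 0.986199 / 0.042 = 23.48 m^(1/2)/s.

23.48


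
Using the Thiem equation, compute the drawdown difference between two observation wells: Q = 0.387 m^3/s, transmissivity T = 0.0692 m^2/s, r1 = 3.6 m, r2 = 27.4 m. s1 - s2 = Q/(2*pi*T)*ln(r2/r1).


Thiem equation: s1 - s2 = Q/(2*pi*T) * ln(r2/r1).
ln(r2/r1) = ln(27.4/3.6) = 2.0296.
Q/(2*pi*T) = 0.387 / (2*pi*0.0692) = 0.387 / 0.4348 = 0.8901.
s1 - s2 = 0.8901 * 2.0296 = 1.8065 m.

1.8065


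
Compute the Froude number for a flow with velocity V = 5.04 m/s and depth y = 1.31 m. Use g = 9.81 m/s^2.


The Froude number is defined as Fr = V / sqrt(g*y).
g*y = 9.81 * 1.31 = 12.8511.
sqrt(g*y) = sqrt(12.8511) = 3.5848.
Fr = 5.04 / 3.5848 = 1.4059.

1.4059


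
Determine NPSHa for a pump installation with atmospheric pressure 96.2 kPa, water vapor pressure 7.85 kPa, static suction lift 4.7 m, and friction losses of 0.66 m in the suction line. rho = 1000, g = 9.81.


NPSHa = p_atm/(rho*g) - z_s - hf_s - p_vap/(rho*g).
p_atm/(rho*g) = 96.2*1000 / (1000*9.81) = 9.806 m.
p_vap/(rho*g) = 7.85*1000 / (1000*9.81) = 0.8 m.
NPSHa = 9.806 - 4.7 - 0.66 - 0.8
      = 3.65 m.

3.65


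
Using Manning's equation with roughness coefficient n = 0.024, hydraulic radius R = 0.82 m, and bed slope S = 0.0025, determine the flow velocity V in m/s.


Manning's equation gives V = (1/n) * R^(2/3) * S^(1/2).
First, compute R^(2/3) = 0.82^(2/3) = 0.8761.
Next, S^(1/2) = 0.0025^(1/2) = 0.05.
Then 1/n = 1/0.024 = 41.67.
V = 41.67 * 0.8761 * 0.05 = 1.8252 m/s.

1.8252


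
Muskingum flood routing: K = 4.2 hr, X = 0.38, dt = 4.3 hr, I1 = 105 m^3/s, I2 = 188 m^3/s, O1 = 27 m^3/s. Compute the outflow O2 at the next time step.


Muskingum coefficients:
denom = 2*K*(1-X) + dt = 2*4.2*(1-0.38) + 4.3 = 9.508.
C0 = (dt - 2*K*X)/denom = (4.3 - 2*4.2*0.38)/9.508 = 0.1165.
C1 = (dt + 2*K*X)/denom = (4.3 + 2*4.2*0.38)/9.508 = 0.788.
C2 = (2*K*(1-X) - dt)/denom = 0.0955.
O2 = C0*I2 + C1*I1 + C2*O1
   = 0.1165*188 + 0.788*105 + 0.0955*27
   = 107.22 m^3/s.

107.22


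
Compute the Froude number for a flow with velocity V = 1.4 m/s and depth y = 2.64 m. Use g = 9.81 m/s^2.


The Froude number is defined as Fr = V / sqrt(g*y).
g*y = 9.81 * 2.64 = 25.8984.
sqrt(g*y) = sqrt(25.8984) = 5.089.
Fr = 1.4 / 5.089 = 0.2751.

0.2751


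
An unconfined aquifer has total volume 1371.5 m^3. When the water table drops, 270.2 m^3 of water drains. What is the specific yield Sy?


Specific yield Sy = Volume drained / Total volume.
Sy = 270.2 / 1371.5
   = 0.197.

0.197


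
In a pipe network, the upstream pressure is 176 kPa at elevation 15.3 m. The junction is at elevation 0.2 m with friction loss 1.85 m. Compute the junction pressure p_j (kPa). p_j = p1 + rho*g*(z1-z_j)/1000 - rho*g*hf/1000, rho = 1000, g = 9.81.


Junction pressure: p_j = p1 + rho*g*(z1 - z_j)/1000 - rho*g*hf/1000.
Elevation term = 1000*9.81*(15.3 - 0.2)/1000 = 148.131 kPa.
Friction term = 1000*9.81*1.85/1000 = 18.148 kPa.
p_j = 176 + 148.131 - 18.148 = 305.98 kPa.

305.98


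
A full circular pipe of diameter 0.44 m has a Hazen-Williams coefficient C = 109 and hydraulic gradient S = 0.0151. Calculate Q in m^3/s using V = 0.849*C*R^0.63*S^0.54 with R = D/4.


For a full circular pipe, R = D/4 = 0.44/4 = 0.11 m.
V = 0.849 * 109 * 0.11^0.63 * 0.0151^0.54
  = 0.849 * 109 * 0.24893 * 0.103908
  = 2.3936 m/s.
Pipe area A = pi*D^2/4 = pi*0.44^2/4 = 0.1521 m^2.
Q = A * V = 0.1521 * 2.3936 = 0.364 m^3/s.

0.364


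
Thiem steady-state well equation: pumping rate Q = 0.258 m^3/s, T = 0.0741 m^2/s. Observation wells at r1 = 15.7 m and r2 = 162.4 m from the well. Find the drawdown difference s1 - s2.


Thiem equation: s1 - s2 = Q/(2*pi*T) * ln(r2/r1).
ln(r2/r1) = ln(162.4/15.7) = 2.3364.
Q/(2*pi*T) = 0.258 / (2*pi*0.0741) = 0.258 / 0.4656 = 0.5541.
s1 - s2 = 0.5541 * 2.3364 = 1.2947 m.

1.2947


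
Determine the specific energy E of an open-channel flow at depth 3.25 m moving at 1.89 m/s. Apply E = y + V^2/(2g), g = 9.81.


Specific energy E = y + V^2/(2g).
Velocity head = V^2/(2g) = 1.89^2 / (2*9.81) = 3.5721 / 19.62 = 0.1821 m.
E = 3.25 + 0.1821 = 3.4321 m.

3.4321


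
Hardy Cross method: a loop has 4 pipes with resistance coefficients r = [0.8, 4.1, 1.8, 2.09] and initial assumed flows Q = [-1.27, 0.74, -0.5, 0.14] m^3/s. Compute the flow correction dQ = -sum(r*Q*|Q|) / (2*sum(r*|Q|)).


Numerator terms (r*Q*|Q|): 0.8*-1.27*|-1.27| = -1.2903; 4.1*0.74*|0.74| = 2.2452; 1.8*-0.5*|-0.5| = -0.45; 2.09*0.14*|0.14| = 0.041.
Sum of numerator = 0.5458.
Denominator terms (r*|Q|): 0.8*|-1.27| = 1.016; 4.1*|0.74| = 3.034; 1.8*|-0.5| = 0.9; 2.09*|0.14| = 0.2926.
2 * sum of denominator = 2 * 5.2426 = 10.4852.
dQ = -0.5458 / 10.4852 = -0.0521 m^3/s.

-0.0521


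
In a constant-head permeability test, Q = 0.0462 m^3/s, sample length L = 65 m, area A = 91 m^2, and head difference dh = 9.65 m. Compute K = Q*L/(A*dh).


From K = Q*L / (A*dh):
Numerator: Q*L = 0.0462 * 65 = 3.003.
Denominator: A*dh = 91 * 9.65 = 878.15.
K = 3.003 / 878.15 = 0.00342 m/s.

0.00342


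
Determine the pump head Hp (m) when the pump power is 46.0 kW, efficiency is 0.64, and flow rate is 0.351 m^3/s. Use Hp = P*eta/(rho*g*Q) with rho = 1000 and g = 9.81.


Pump head formula: Hp = P * eta / (rho * g * Q).
Numerator: P * eta = 46.0 * 1000 * 0.64 = 29440.0 W.
Denominator: rho * g * Q = 1000 * 9.81 * 0.351 = 3443.31.
Hp = 29440.0 / 3443.31 = 8.55 m.

8.55


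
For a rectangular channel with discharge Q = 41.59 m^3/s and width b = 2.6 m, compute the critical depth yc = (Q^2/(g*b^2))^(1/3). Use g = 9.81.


Using yc = (Q^2 / (g * b^2))^(1/3):
Q^2 = 41.59^2 = 1729.73.
g * b^2 = 9.81 * 2.6^2 = 9.81 * 6.76 = 66.32.
Q^2 / (g*b^2) = 1729.73 / 66.32 = 26.0816.
yc = 26.0816^(1/3) = 2.9657 m.

2.9657


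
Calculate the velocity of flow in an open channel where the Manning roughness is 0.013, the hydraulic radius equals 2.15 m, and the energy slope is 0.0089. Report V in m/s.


Manning's equation gives V = (1/n) * R^(2/3) * S^(1/2).
First, compute R^(2/3) = 2.15^(2/3) = 1.6658.
Next, S^(1/2) = 0.0089^(1/2) = 0.09434.
Then 1/n = 1/0.013 = 76.92.
V = 76.92 * 1.6658 * 0.09434 = 12.0886 m/s.

12.0886


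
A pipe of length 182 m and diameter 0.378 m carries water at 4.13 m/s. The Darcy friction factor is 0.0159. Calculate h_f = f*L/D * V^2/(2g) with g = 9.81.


Darcy-Weisbach equation: h_f = f * (L/D) * V^2/(2g).
f * L/D = 0.0159 * 182/0.378 = 7.6556.
V^2/(2g) = 4.13^2 / (2*9.81) = 17.0569 / 19.62 = 0.8694 m.
h_f = 7.6556 * 0.8694 = 6.655 m.

6.655


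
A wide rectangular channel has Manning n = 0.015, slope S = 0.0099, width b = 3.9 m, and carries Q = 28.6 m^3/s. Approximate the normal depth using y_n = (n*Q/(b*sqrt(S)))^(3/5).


We use the wide-channel approximation y_n = (n*Q/(b*sqrt(S)))^(3/5).
sqrt(S) = sqrt(0.0099) = 0.099499.
Numerator: n*Q = 0.015 * 28.6 = 0.429.
Denominator: b*sqrt(S) = 3.9 * 0.099499 = 0.388046.
arg = 1.1055.
y_n = 1.1055^(3/5) = 1.0621 m.

1.0621


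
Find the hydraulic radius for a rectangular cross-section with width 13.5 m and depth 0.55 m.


For a rectangular section:
Flow area A = b * y = 13.5 * 0.55 = 7.43 m^2.
Wetted perimeter P = b + 2y = 13.5 + 2*0.55 = 14.6 m.
Hydraulic radius R = A/P = 7.43 / 14.6 = 0.5086 m.

0.5086


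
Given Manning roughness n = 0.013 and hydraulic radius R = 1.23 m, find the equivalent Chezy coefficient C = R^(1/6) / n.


The Chezy coefficient relates to Manning's n through C = R^(1/6) / n.
R^(1/6) = 1.23^(1/6) = 1.035104.
C = 1.035104 / 0.013 = 79.62 m^(1/2)/s.

79.62


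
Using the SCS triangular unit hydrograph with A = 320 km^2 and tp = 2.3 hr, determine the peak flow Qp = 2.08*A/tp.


SCS formula: Qp = 2.08 * A / tp.
Qp = 2.08 * 320 / 2.3
   = 665.6 / 2.3
   = 289.39 m^3/s per cm.

289.39


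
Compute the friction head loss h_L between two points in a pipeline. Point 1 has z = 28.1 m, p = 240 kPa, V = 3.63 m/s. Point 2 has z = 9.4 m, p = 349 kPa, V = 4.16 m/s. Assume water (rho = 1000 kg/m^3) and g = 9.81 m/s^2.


Total head at each section: H = z + p/(rho*g) + V^2/(2g).
H1 = 28.1 + 240*1000/(1000*9.81) + 3.63^2/(2*9.81)
   = 28.1 + 24.465 + 0.6716
   = 53.236 m.
H2 = 9.4 + 349*1000/(1000*9.81) + 4.16^2/(2*9.81)
   = 9.4 + 35.576 + 0.882
   = 45.858 m.
h_L = H1 - H2 = 53.236 - 45.858 = 7.378 m.

7.378


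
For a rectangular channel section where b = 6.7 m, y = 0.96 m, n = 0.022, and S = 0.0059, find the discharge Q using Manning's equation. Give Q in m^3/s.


For a rectangular channel, the cross-sectional area A = b * y = 6.7 * 0.96 = 6.43 m^2.
The wetted perimeter P = b + 2y = 6.7 + 2*0.96 = 8.62 m.
Hydraulic radius R = A/P = 6.43/8.62 = 0.7462 m.
Velocity V = (1/n)*R^(2/3)*S^(1/2) = (1/0.022)*0.7462^(2/3)*0.0059^(1/2) = 2.8723 m/s.
Discharge Q = A * V = 6.43 * 2.8723 = 18.475 m^3/s.

18.475


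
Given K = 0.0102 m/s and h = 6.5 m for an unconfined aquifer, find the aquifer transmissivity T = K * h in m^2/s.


Transmissivity is defined as T = K * h.
T = 0.0102 * 6.5
  = 0.0663 m^2/s.

0.0663


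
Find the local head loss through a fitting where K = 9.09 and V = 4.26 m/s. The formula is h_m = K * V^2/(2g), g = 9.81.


Minor loss formula: h_m = K * V^2/(2g).
V^2 = 4.26^2 = 18.1476.
V^2/(2g) = 18.1476 / 19.62 = 0.925 m.
h_m = 9.09 * 0.925 = 8.4078 m.

8.4078


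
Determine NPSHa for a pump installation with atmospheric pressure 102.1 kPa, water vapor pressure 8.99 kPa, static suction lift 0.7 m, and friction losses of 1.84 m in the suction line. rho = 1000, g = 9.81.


NPSHa = p_atm/(rho*g) - z_s - hf_s - p_vap/(rho*g).
p_atm/(rho*g) = 102.1*1000 / (1000*9.81) = 10.408 m.
p_vap/(rho*g) = 8.99*1000 / (1000*9.81) = 0.916 m.
NPSHa = 10.408 - 0.7 - 1.84 - 0.916
      = 6.95 m.

6.95


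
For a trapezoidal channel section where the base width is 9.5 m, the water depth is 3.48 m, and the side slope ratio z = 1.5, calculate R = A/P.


For a trapezoidal section with side slope z:
A = (b + z*y)*y = (9.5 + 1.5*3.48)*3.48 = 51.226 m^2.
P = b + 2*y*sqrt(1 + z^2) = 9.5 + 2*3.48*sqrt(1 + 1.5^2) = 22.047 m.
R = A/P = 51.226 / 22.047 = 2.3234 m.

2.3234


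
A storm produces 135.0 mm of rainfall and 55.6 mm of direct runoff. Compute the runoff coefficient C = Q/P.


The runoff coefficient C = runoff depth / rainfall depth.
C = 55.6 / 135.0
  = 0.4119.

0.4119


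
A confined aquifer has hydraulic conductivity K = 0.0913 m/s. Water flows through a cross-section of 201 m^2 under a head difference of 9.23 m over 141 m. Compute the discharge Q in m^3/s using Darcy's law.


Darcy's law: Q = K * A * i, where i = dh/L.
Hydraulic gradient i = 9.23 / 141 = 0.065461.
Q = 0.0913 * 201 * 0.065461
  = 1.2013 m^3/s.

1.2013


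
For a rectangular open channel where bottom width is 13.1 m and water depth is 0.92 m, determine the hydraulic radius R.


For a rectangular section:
Flow area A = b * y = 13.1 * 0.92 = 12.05 m^2.
Wetted perimeter P = b + 2y = 13.1 + 2*0.92 = 14.94 m.
Hydraulic radius R = A/P = 12.05 / 14.94 = 0.8067 m.

0.8067


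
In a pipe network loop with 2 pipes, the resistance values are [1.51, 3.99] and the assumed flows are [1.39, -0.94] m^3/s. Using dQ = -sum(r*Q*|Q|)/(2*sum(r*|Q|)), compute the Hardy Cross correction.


Numerator terms (r*Q*|Q|): 1.51*1.39*|1.39| = 2.9175; 3.99*-0.94*|-0.94| = -3.5256.
Sum of numerator = -0.6081.
Denominator terms (r*|Q|): 1.51*|1.39| = 2.0989; 3.99*|-0.94| = 3.7506.
2 * sum of denominator = 2 * 5.8495 = 11.699.
dQ = --0.6081 / 11.699 = 0.052 m^3/s.

0.052


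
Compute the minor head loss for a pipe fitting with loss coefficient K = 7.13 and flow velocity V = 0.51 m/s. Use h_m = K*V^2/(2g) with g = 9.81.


Minor loss formula: h_m = K * V^2/(2g).
V^2 = 0.51^2 = 0.2601.
V^2/(2g) = 0.2601 / 19.62 = 0.0133 m.
h_m = 7.13 * 0.0133 = 0.0945 m.

0.0945


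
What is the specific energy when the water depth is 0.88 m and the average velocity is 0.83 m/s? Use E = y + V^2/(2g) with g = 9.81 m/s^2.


Specific energy E = y + V^2/(2g).
Velocity head = V^2/(2g) = 0.83^2 / (2*9.81) = 0.6889 / 19.62 = 0.0351 m.
E = 0.88 + 0.0351 = 0.9151 m.

0.9151


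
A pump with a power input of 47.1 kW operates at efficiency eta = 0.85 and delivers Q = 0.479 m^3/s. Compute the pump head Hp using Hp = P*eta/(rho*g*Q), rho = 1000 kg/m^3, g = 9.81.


Pump head formula: Hp = P * eta / (rho * g * Q).
Numerator: P * eta = 47.1 * 1000 * 0.85 = 40035.0 W.
Denominator: rho * g * Q = 1000 * 9.81 * 0.479 = 4698.99.
Hp = 40035.0 / 4698.99 = 8.52 m.

8.52


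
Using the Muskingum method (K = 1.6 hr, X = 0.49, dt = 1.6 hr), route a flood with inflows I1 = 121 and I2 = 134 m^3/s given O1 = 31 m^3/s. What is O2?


Muskingum coefficients:
denom = 2*K*(1-X) + dt = 2*1.6*(1-0.49) + 1.6 = 3.232.
C0 = (dt - 2*K*X)/denom = (1.6 - 2*1.6*0.49)/3.232 = 0.0099.
C1 = (dt + 2*K*X)/denom = (1.6 + 2*1.6*0.49)/3.232 = 0.9802.
C2 = (2*K*(1-X) - dt)/denom = 0.0099.
O2 = C0*I2 + C1*I1 + C2*O1
   = 0.0099*134 + 0.9802*121 + 0.0099*31
   = 120.24 m^3/s.

120.24


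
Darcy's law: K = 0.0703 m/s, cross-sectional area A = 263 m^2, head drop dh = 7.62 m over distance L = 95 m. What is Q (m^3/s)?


Darcy's law: Q = K * A * i, where i = dh/L.
Hydraulic gradient i = 7.62 / 95 = 0.080211.
Q = 0.0703 * 263 * 0.080211
  = 1.483 m^3/s.

1.483


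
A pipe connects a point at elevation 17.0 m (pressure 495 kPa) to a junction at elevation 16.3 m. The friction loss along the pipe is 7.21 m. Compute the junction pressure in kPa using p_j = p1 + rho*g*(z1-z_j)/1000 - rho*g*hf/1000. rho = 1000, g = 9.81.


Junction pressure: p_j = p1 + rho*g*(z1 - z_j)/1000 - rho*g*hf/1000.
Elevation term = 1000*9.81*(17.0 - 16.3)/1000 = 6.867 kPa.
Friction term = 1000*9.81*7.21/1000 = 70.73 kPa.
p_j = 495 + 6.867 - 70.73 = 431.14 kPa.

431.14


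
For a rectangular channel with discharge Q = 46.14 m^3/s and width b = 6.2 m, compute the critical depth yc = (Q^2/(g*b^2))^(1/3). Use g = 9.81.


Using yc = (Q^2 / (g * b^2))^(1/3):
Q^2 = 46.14^2 = 2128.9.
g * b^2 = 9.81 * 6.2^2 = 9.81 * 38.44 = 377.1.
Q^2 / (g*b^2) = 2128.9 / 377.1 = 5.6455.
yc = 5.6455^(1/3) = 1.7806 m.

1.7806


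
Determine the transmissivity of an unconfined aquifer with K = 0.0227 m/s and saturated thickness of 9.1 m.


Transmissivity is defined as T = K * h.
T = 0.0227 * 9.1
  = 0.2066 m^2/s.

0.2066


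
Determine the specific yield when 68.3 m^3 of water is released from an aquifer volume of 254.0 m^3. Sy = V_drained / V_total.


Specific yield Sy = Volume drained / Total volume.
Sy = 68.3 / 254.0
   = 0.2689.

0.2689


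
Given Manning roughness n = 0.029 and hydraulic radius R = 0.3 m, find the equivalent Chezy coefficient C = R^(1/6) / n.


The Chezy coefficient relates to Manning's n through C = R^(1/6) / n.
R^(1/6) = 0.3^(1/6) = 0.818189.
C = 0.818189 / 0.029 = 28.21 m^(1/2)/s.

28.21


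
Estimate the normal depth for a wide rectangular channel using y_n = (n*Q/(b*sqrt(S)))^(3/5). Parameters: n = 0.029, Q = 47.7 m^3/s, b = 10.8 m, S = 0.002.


We use the wide-channel approximation y_n = (n*Q/(b*sqrt(S)))^(3/5).
sqrt(S) = sqrt(0.002) = 0.044721.
Numerator: n*Q = 0.029 * 47.7 = 1.3833.
Denominator: b*sqrt(S) = 10.8 * 0.044721 = 0.482987.
arg = 2.864.
y_n = 2.864^(3/5) = 1.8801 m.

1.8801


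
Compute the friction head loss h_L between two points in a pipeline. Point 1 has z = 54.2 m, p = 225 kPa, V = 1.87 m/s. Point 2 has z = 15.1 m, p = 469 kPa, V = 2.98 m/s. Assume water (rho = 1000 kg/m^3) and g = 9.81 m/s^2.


Total head at each section: H = z + p/(rho*g) + V^2/(2g).
H1 = 54.2 + 225*1000/(1000*9.81) + 1.87^2/(2*9.81)
   = 54.2 + 22.936 + 0.1782
   = 77.314 m.
H2 = 15.1 + 469*1000/(1000*9.81) + 2.98^2/(2*9.81)
   = 15.1 + 47.808 + 0.4526
   = 63.361 m.
h_L = H1 - H2 = 77.314 - 63.361 = 13.953 m.

13.953


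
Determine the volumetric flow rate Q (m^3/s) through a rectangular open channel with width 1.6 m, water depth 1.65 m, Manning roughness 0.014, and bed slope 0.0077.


For a rectangular channel, the cross-sectional area A = b * y = 1.6 * 1.65 = 2.64 m^2.
The wetted perimeter P = b + 2y = 1.6 + 2*1.65 = 4.9 m.
Hydraulic radius R = A/P = 2.64/4.9 = 0.5388 m.
Velocity V = (1/n)*R^(2/3)*S^(1/2) = (1/0.014)*0.5388^(2/3)*0.0077^(1/2) = 4.1501 m/s.
Discharge Q = A * V = 2.64 * 4.1501 = 10.956 m^3/s.

10.956


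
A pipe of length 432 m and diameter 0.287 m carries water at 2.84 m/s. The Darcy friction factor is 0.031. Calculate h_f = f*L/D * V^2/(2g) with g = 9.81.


Darcy-Weisbach equation: h_f = f * (L/D) * V^2/(2g).
f * L/D = 0.031 * 432/0.287 = 46.662.
V^2/(2g) = 2.84^2 / (2*9.81) = 8.0656 / 19.62 = 0.4111 m.
h_f = 46.662 * 0.4111 = 19.182 m.

19.182


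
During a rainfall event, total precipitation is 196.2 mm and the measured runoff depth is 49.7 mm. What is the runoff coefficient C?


The runoff coefficient C = runoff depth / rainfall depth.
C = 49.7 / 196.2
  = 0.2533.

0.2533


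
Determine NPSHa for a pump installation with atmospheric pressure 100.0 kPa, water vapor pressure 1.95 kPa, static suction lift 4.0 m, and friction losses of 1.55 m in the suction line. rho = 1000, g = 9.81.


NPSHa = p_atm/(rho*g) - z_s - hf_s - p_vap/(rho*g).
p_atm/(rho*g) = 100.0*1000 / (1000*9.81) = 10.194 m.
p_vap/(rho*g) = 1.95*1000 / (1000*9.81) = 0.199 m.
NPSHa = 10.194 - 4.0 - 1.55 - 0.199
      = 4.44 m.

4.44


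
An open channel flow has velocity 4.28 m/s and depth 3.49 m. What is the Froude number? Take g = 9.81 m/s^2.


The Froude number is defined as Fr = V / sqrt(g*y).
g*y = 9.81 * 3.49 = 34.2369.
sqrt(g*y) = sqrt(34.2369) = 5.8512.
Fr = 4.28 / 5.8512 = 0.7315.

0.7315


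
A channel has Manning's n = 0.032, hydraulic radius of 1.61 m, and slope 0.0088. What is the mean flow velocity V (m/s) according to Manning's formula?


Manning's equation gives V = (1/n) * R^(2/3) * S^(1/2).
First, compute R^(2/3) = 1.61^(2/3) = 1.3737.
Next, S^(1/2) = 0.0088^(1/2) = 0.093808.
Then 1/n = 1/0.032 = 31.25.
V = 31.25 * 1.3737 * 0.093808 = 4.0269 m/s.

4.0269


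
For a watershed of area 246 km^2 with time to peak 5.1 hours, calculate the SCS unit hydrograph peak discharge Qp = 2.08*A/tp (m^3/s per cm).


SCS formula: Qp = 2.08 * A / tp.
Qp = 2.08 * 246 / 5.1
   = 511.68 / 5.1
   = 100.33 m^3/s per cm.

100.33


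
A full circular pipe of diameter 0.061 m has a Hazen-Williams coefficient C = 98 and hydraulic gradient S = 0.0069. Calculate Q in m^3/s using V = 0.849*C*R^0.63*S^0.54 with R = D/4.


For a full circular pipe, R = D/4 = 0.061/4 = 0.0152 m.
V = 0.849 * 98 * 0.0152^0.63 * 0.0069^0.54
  = 0.849 * 98 * 0.07169 * 0.068074
  = 0.406 m/s.
Pipe area A = pi*D^2/4 = pi*0.061^2/4 = 0.0029 m^2.
Q = A * V = 0.0029 * 0.406 = 0.0012 m^3/s.

0.0012


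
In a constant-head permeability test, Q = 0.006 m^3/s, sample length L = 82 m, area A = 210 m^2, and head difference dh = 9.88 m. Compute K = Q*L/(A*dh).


From K = Q*L / (A*dh):
Numerator: Q*L = 0.006 * 82 = 0.492.
Denominator: A*dh = 210 * 9.88 = 2074.8.
K = 0.492 / 2074.8 = 0.000237 m/s.

0.000237


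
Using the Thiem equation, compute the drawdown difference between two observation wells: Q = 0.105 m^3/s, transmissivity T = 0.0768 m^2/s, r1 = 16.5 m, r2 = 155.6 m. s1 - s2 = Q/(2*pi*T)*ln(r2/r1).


Thiem equation: s1 - s2 = Q/(2*pi*T) * ln(r2/r1).
ln(r2/r1) = ln(155.6/16.5) = 2.2439.
Q/(2*pi*T) = 0.105 / (2*pi*0.0768) = 0.105 / 0.4825 = 0.2176.
s1 - s2 = 0.2176 * 2.2439 = 0.4883 m.

0.4883


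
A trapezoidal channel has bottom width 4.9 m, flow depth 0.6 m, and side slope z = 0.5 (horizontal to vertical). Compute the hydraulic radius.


For a trapezoidal section with side slope z:
A = (b + z*y)*y = (4.9 + 0.5*0.6)*0.6 = 3.12 m^2.
P = b + 2*y*sqrt(1 + z^2) = 4.9 + 2*0.6*sqrt(1 + 0.5^2) = 6.242 m.
R = A/P = 3.12 / 6.242 = 0.4999 m.

0.4999


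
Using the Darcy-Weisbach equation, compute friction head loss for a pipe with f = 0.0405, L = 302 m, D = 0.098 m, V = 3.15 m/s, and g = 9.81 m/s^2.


Darcy-Weisbach equation: h_f = f * (L/D) * V^2/(2g).
f * L/D = 0.0405 * 302/0.098 = 124.8061.
V^2/(2g) = 3.15^2 / (2*9.81) = 9.9225 / 19.62 = 0.5057 m.
h_f = 124.8061 * 0.5057 = 63.119 m.

63.119


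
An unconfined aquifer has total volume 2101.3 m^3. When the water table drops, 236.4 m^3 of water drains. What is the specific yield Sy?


Specific yield Sy = Volume drained / Total volume.
Sy = 236.4 / 2101.3
   = 0.1125.

0.1125


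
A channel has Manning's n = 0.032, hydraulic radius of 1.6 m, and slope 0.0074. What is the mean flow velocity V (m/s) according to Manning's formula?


Manning's equation gives V = (1/n) * R^(2/3) * S^(1/2).
First, compute R^(2/3) = 1.6^(2/3) = 1.368.
Next, S^(1/2) = 0.0074^(1/2) = 0.086023.
Then 1/n = 1/0.032 = 31.25.
V = 31.25 * 1.368 * 0.086023 = 3.6774 m/s.

3.6774


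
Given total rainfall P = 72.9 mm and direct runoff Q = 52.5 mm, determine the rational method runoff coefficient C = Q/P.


The runoff coefficient C = runoff depth / rainfall depth.
C = 52.5 / 72.9
  = 0.7202.

0.7202


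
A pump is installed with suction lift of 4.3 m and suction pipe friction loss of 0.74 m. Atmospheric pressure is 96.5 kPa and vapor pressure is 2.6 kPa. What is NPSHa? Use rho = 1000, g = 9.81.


NPSHa = p_atm/(rho*g) - z_s - hf_s - p_vap/(rho*g).
p_atm/(rho*g) = 96.5*1000 / (1000*9.81) = 9.837 m.
p_vap/(rho*g) = 2.6*1000 / (1000*9.81) = 0.265 m.
NPSHa = 9.837 - 4.3 - 0.74 - 0.265
      = 4.53 m.

4.53


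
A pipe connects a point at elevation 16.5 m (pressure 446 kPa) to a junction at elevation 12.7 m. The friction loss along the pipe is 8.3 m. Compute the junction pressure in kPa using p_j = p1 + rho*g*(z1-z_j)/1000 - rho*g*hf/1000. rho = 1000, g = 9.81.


Junction pressure: p_j = p1 + rho*g*(z1 - z_j)/1000 - rho*g*hf/1000.
Elevation term = 1000*9.81*(16.5 - 12.7)/1000 = 37.278 kPa.
Friction term = 1000*9.81*8.3/1000 = 81.423 kPa.
p_j = 446 + 37.278 - 81.423 = 401.86 kPa.

401.86


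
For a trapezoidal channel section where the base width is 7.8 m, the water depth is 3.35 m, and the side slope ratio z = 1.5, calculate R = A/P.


For a trapezoidal section with side slope z:
A = (b + z*y)*y = (7.8 + 1.5*3.35)*3.35 = 42.964 m^2.
P = b + 2*y*sqrt(1 + z^2) = 7.8 + 2*3.35*sqrt(1 + 1.5^2) = 19.879 m.
R = A/P = 42.964 / 19.879 = 2.1613 m.

2.1613


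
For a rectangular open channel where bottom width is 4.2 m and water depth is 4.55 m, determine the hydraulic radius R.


For a rectangular section:
Flow area A = b * y = 4.2 * 4.55 = 19.11 m^2.
Wetted perimeter P = b + 2y = 4.2 + 2*4.55 = 13.3 m.
Hydraulic radius R = A/P = 19.11 / 13.3 = 1.4368 m.

1.4368


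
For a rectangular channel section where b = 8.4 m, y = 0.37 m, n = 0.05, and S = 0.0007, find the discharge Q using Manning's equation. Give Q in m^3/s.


For a rectangular channel, the cross-sectional area A = b * y = 8.4 * 0.37 = 3.11 m^2.
The wetted perimeter P = b + 2y = 8.4 + 2*0.37 = 9.14 m.
Hydraulic radius R = A/P = 3.11/9.14 = 0.34 m.
Velocity V = (1/n)*R^(2/3)*S^(1/2) = (1/0.05)*0.34^(2/3)*0.0007^(1/2) = 0.2578 m/s.
Discharge Q = A * V = 3.11 * 0.2578 = 0.801 m^3/s.

0.801


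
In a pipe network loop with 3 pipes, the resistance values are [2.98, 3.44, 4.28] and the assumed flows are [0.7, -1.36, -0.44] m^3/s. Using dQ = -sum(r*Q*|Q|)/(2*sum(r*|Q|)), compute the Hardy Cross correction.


Numerator terms (r*Q*|Q|): 2.98*0.7*|0.7| = 1.4602; 3.44*-1.36*|-1.36| = -6.3626; 4.28*-0.44*|-0.44| = -0.8286.
Sum of numerator = -5.731.
Denominator terms (r*|Q|): 2.98*|0.7| = 2.086; 3.44*|-1.36| = 4.6784; 4.28*|-0.44| = 1.8832.
2 * sum of denominator = 2 * 8.6476 = 17.2952.
dQ = --5.731 / 17.2952 = 0.3314 m^3/s.

0.3314


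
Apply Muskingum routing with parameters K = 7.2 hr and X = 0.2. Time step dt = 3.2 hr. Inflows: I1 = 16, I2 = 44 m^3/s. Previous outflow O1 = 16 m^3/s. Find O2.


Muskingum coefficients:
denom = 2*K*(1-X) + dt = 2*7.2*(1-0.2) + 3.2 = 14.72.
C0 = (dt - 2*K*X)/denom = (3.2 - 2*7.2*0.2)/14.72 = 0.0217.
C1 = (dt + 2*K*X)/denom = (3.2 + 2*7.2*0.2)/14.72 = 0.413.
C2 = (2*K*(1-X) - dt)/denom = 0.5652.
O2 = C0*I2 + C1*I1 + C2*O1
   = 0.0217*44 + 0.413*16 + 0.5652*16
   = 16.61 m^3/s.

16.61


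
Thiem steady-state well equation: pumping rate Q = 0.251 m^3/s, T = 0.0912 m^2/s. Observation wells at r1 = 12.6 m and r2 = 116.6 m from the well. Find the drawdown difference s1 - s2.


Thiem equation: s1 - s2 = Q/(2*pi*T) * ln(r2/r1).
ln(r2/r1) = ln(116.6/12.6) = 2.2251.
Q/(2*pi*T) = 0.251 / (2*pi*0.0912) = 0.251 / 0.573 = 0.438.
s1 - s2 = 0.438 * 2.2251 = 0.9746 m.

0.9746


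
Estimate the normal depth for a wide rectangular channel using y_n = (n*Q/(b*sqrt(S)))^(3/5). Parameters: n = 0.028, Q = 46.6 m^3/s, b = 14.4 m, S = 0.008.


We use the wide-channel approximation y_n = (n*Q/(b*sqrt(S)))^(3/5).
sqrt(S) = sqrt(0.008) = 0.089443.
Numerator: n*Q = 0.028 * 46.6 = 1.3048.
Denominator: b*sqrt(S) = 14.4 * 0.089443 = 1.287979.
arg = 1.0131.
y_n = 1.0131^(3/5) = 1.0078 m.

1.0078


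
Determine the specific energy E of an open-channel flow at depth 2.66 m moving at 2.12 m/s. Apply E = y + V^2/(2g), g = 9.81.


Specific energy E = y + V^2/(2g).
Velocity head = V^2/(2g) = 2.12^2 / (2*9.81) = 4.4944 / 19.62 = 0.2291 m.
E = 2.66 + 0.2291 = 2.8891 m.

2.8891


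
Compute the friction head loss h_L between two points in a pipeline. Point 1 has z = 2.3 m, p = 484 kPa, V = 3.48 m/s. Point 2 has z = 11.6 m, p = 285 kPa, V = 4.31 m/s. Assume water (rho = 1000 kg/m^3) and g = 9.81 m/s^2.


Total head at each section: H = z + p/(rho*g) + V^2/(2g).
H1 = 2.3 + 484*1000/(1000*9.81) + 3.48^2/(2*9.81)
   = 2.3 + 49.337 + 0.6172
   = 52.255 m.
H2 = 11.6 + 285*1000/(1000*9.81) + 4.31^2/(2*9.81)
   = 11.6 + 29.052 + 0.9468
   = 41.599 m.
h_L = H1 - H2 = 52.255 - 41.599 = 10.656 m.

10.656


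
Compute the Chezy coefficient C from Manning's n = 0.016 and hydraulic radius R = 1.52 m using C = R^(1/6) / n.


The Chezy coefficient relates to Manning's n through C = R^(1/6) / n.
R^(1/6) = 1.52^(1/6) = 1.072278.
C = 1.072278 / 0.016 = 67.02 m^(1/2)/s.

67.02


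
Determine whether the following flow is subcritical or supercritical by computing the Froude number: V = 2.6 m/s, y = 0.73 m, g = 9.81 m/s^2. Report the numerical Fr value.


The Froude number is defined as Fr = V / sqrt(g*y).
g*y = 9.81 * 0.73 = 7.1613.
sqrt(g*y) = sqrt(7.1613) = 2.6761.
Fr = 2.6 / 2.6761 = 0.9716.
Since Fr < 1, the flow is subcritical.

0.9716


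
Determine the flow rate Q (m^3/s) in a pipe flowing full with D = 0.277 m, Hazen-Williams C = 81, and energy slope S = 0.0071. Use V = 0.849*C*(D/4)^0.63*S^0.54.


For a full circular pipe, R = D/4 = 0.277/4 = 0.0693 m.
V = 0.849 * 81 * 0.0693^0.63 * 0.0071^0.54
  = 0.849 * 81 * 0.185979 * 0.069132
  = 0.8842 m/s.
Pipe area A = pi*D^2/4 = pi*0.277^2/4 = 0.0603 m^2.
Q = A * V = 0.0603 * 0.8842 = 0.0533 m^3/s.

0.0533


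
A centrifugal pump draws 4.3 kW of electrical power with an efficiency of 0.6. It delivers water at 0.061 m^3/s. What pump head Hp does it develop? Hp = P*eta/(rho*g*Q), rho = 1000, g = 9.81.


Pump head formula: Hp = P * eta / (rho * g * Q).
Numerator: P * eta = 4.3 * 1000 * 0.6 = 2580.0 W.
Denominator: rho * g * Q = 1000 * 9.81 * 0.061 = 598.41.
Hp = 2580.0 / 598.41 = 4.31 m.

4.31


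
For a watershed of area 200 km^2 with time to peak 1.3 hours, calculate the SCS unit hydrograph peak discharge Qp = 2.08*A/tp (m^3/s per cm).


SCS formula: Qp = 2.08 * A / tp.
Qp = 2.08 * 200 / 1.3
   = 416.0 / 1.3
   = 320.0 m^3/s per cm.

320.0


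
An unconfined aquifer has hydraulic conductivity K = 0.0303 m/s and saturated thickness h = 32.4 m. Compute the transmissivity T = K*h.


Transmissivity is defined as T = K * h.
T = 0.0303 * 32.4
  = 0.9817 m^2/s.

0.9817


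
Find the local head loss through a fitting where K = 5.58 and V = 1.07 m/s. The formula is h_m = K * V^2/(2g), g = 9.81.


Minor loss formula: h_m = K * V^2/(2g).
V^2 = 1.07^2 = 1.1449.
V^2/(2g) = 1.1449 / 19.62 = 0.0584 m.
h_m = 5.58 * 0.0584 = 0.3256 m.

0.3256


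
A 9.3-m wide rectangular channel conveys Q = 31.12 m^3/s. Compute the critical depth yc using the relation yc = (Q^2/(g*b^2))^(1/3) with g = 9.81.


Using yc = (Q^2 / (g * b^2))^(1/3):
Q^2 = 31.12^2 = 968.45.
g * b^2 = 9.81 * 9.3^2 = 9.81 * 86.49 = 848.47.
Q^2 / (g*b^2) = 968.45 / 848.47 = 1.1414.
yc = 1.1414^(1/3) = 1.0451 m.

1.0451
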